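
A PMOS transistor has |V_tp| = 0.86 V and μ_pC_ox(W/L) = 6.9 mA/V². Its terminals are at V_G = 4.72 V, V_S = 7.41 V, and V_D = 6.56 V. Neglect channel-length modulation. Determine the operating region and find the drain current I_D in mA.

Triode; I_D = 8.24 mA

V_SG = V_S − V_G = 7.41 − 4.72 = 2.69 V; V_SD = V_S − V_D = 7.41 − 6.56 = 0.85 V.
V_ov = V_SG − |V_tp| = 2.69 − 0.86 = 1.83 V.
Since V_SD = 0.85 V < V_ov = 1.83 V, the device is in the triode region.
I_D = k_p [V_ov · V_SD − ½ V_SD²] = 6.9 × [1.83 × 0.85 − 0.5 × 0.85²] = 8.24 mA.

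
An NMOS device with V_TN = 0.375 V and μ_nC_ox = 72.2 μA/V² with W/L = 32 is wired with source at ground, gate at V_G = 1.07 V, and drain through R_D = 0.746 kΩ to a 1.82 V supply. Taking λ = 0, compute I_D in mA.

I_D = 0.558 mA

V_GS = V_G = 1.07 V, so V_ov = 1.07 − 0.375 = 0.695 V.
k_n = μ_nC_ox · (W/L) = 2.31 mA/V².
Assume saturation: I_D = ½ k_n V_ov² = 0.5 × 2.31 × 0.695² = 0.558 mA, giving V_DS = V_DD − I_D R_D = 1.82 − 0.558 × 0.746 = 1.4 V.
V_DS = 1.4 V ≥ V_ov = 0.695 V, confirming saturation.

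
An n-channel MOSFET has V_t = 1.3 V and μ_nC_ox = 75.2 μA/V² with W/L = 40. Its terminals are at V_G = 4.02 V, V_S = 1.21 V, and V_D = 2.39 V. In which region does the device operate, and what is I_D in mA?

V_GS = V_G − V_S = 4.02 − 1.21 = 2.81 V; V_DS = V_D − V_S = 2.39 − 1.21 = 1.18 V.
k_n = μ_nC_ox · (W/L) = 3.008 mA/V².
V_ov = V_GS − V_t = 2.81 − 1.3 = 1.51 V.
Since V_DS = 1.18 V < V_ov = 1.51 V, the device is in the triode region.
I_D = k_n [V_ov · V_DS − ½ V_DS²] = 3.008 × [1.51 × 1.18 − 0.5 × 1.18²] = 3.27 mA.

Triode; I_D = 3.27 mA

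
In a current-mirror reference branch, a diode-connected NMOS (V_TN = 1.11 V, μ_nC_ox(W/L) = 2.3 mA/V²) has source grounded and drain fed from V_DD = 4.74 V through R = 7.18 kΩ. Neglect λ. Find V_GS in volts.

With gate tied to drain, V_GS = V_DS ≥ V_GS − V_TN, so the device is in saturation.
KCL at the drain: ½ k_n (V_GS − V_TN)² = (V_DD − V_GS)/R.
Let x = V_GS − 1.11. Then 8.26 x² + x − 3.63 = 0, giving x = 0.605 V (positive root), so V_GS = 1.72 V.
I_D = (V_DD − V_GS)/R = (4.74 − 1.72) / 7.18 = 0.421 mA.

V_GS = 1.72 V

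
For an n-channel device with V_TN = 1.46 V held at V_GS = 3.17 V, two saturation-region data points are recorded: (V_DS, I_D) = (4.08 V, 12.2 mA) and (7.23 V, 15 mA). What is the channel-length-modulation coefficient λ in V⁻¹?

With V_GS fixed, I_D ∝ (1 + λ V_DS) in saturation, so I_D2/I_D1 = (1 + λ V_DS2)/(1 + λ V_DS1).
15/12.2 = 1.23 = (1 + 7.23 λ)/(1 + 4.08 λ).
Solving: λ (I_D1 V_DS2 − I_D2 V_DS1) = I_D2 − I_D1, so λ = (15 − 12.2) / (12.2 × 7.23 − 15 × 4.08) = 2.8 / 27 = 0.104 V⁻¹.

λ = 0.104 V⁻¹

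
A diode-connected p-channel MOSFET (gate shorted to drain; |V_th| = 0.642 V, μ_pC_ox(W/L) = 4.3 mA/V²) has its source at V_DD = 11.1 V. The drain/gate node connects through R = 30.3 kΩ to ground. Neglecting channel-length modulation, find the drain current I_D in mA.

With gate tied to drain, V_SG = V_SD ≥ V_SG − |V_th|, so the device is in saturation.
KCL at the drain: ½ k_p (V_SG − |V_th|)² = (V_DD − V_SG)/R.
Let x = V_SG − 0.642. Then 65.1 x² + x − 10.46 = 0, giving x = 0.393 V (positive root), so V_SG = 1.04 V.
I_D = (V_DD − V_SG)/R = (11.1 − 1.04) / 30.3 = 0.332 mA.

I_D = 0.332 mA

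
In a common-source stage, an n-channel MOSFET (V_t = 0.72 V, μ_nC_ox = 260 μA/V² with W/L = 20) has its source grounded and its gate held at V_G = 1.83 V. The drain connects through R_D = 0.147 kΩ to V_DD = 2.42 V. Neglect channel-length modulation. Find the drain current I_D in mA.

I_D = 3.20 mA

V_GS = V_G = 1.83 V, so V_ov = 1.83 − 0.72 = 1.11 V.
k_n = μ_nC_ox · (W/L) = 5.2 mA/V².
Assume saturation: I_D = ½ k_n V_ov² = 0.5 × 5.2 × 1.11² = 3.2 mA, giving V_DS = V_DD − I_D R_D = 2.42 − 3.2 × 0.147 = 1.95 V.
V_DS = 1.95 V ≥ V_ov = 1.11 V, confirming saturation.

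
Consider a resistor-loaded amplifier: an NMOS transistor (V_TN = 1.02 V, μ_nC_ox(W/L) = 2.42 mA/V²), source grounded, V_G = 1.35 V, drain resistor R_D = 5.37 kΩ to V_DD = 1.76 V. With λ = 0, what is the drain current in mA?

I_D = 0.132 mA

V_GS = V_G = 1.35 V, so V_ov = 1.35 − 1.02 = 0.33 V.
Assume saturation: I_D = ½ k_n V_ov² = 0.5 × 2.42 × 0.33² = 0.132 mA, giving V_DS = V_DD − I_D R_D = 1.76 − 0.132 × 5.37 = 1.05 V.
V_DS = 1.05 V ≥ V_ov = 0.33 V, confirming saturation.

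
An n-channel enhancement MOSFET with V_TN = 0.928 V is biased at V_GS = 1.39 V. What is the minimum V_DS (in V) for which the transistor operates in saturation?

The boundary between triode and saturation is V_DS = V_GS − V_TN = V_ov.
V_ov = 1.39 − 0.928 = 0.462 V.

V_DS,sat = 0.462 V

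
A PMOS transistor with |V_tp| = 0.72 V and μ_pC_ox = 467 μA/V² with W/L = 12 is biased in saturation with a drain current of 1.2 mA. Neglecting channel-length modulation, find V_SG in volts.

V_SG = 1.37 V

k_p = μ_pC_ox · (W/L) = 5.604 mA/V².
In saturation I_D = ½ k_p (V_SG − |V_tp|)², so V_SG − |V_tp| = √(2 I_D / k_p) = √(2 × 1.2 / 5.604) = 0.654 V.
V_SG = 0.72 + 0.654 = 1.37 V.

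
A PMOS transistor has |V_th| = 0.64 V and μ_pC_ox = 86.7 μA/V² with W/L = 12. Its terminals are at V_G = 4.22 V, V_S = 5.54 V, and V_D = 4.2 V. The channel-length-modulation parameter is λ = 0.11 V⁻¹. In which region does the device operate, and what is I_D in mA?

Saturation; I_D = 0.276 mA

V_SG = V_S − V_G = 5.54 − 4.22 = 1.32 V; V_SD = V_S − V_D = 5.54 − 4.2 = 1.34 V.
k_p = μ_pC_ox · (W/L) = 1.04 mA/V².
V_ov = V_SG − |V_th| = 1.32 − 0.64 = 0.68 V.
Since V_SD = 1.34 V ≥ V_ov = 0.68 V, the device is in saturation.
I_D = ½ k_p V_ov² (1 + λ V_SD) = 0.5 × 1.04 × 0.68² × (1 + 0.11 × 1.34) = 0.276 mA.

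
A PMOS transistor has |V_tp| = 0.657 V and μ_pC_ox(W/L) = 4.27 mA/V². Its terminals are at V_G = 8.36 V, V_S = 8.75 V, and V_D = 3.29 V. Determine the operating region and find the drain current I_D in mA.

V_SG = V_S − V_G = 8.75 − 8.36 = 0.39 V; V_SD = V_S − V_D = 8.75 − 3.29 = 5.46 V.
V_SG = 0.39 V < |V_tp| = 0.657 V, so the transistor is in cutoff.

Cutoff; I_D = 0 mA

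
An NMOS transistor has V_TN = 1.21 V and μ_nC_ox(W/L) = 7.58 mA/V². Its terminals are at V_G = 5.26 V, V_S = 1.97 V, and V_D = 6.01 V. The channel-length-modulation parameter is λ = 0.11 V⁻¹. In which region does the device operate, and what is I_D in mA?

Saturation; I_D = 23.7 mA

V_GS = V_G − V_S = 5.26 − 1.97 = 3.29 V; V_DS = V_D − V_S = 6.01 − 1.97 = 4.04 V.
V_ov = V_GS − V_TN = 3.29 − 1.21 = 2.08 V.
Since V_DS = 4.04 V ≥ V_ov = 2.08 V, the device is in saturation.
I_D = ½ k_n V_ov² (1 + λ V_DS) = 0.5 × 7.58 × 2.08² × (1 + 0.11 × 4.04) = 23.7 mA.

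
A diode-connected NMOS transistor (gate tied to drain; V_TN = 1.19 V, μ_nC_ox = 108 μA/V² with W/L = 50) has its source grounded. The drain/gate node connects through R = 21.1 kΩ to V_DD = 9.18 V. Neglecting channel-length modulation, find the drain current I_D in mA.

I_D = 0.361 mA

With gate tied to drain, V_GS = V_DS ≥ V_GS − V_TN, so the device is in saturation.
k_n = μ_nC_ox · (W/L) = 5.4 mA/V².
KCL at the drain: ½ k_n (V_GS − V_TN)² = (V_DD − V_GS)/R.
Let x = V_GS − 1.19. Then 57 x² + x − 7.99 = 0, giving x = 0.366 V (positive root), so V_GS = 1.56 V.
I_D = (V_DD − V_GS)/R = (9.18 − 1.56) / 21.1 = 0.361 mA.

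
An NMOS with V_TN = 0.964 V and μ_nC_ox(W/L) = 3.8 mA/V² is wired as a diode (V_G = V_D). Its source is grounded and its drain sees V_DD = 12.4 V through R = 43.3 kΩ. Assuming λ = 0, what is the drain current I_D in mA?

With gate tied to drain, V_GS = V_DS ≥ V_GS − V_TN, so the device is in saturation.
KCL at the drain: ½ k_n (V_GS − V_TN)² = (V_DD − V_GS)/R.
Let x = V_GS − 0.964. Then 82.3 x² + x − 11.44 = 0, giving x = 0.367 V (positive root), so V_GS = 1.33 V.
I_D = (V_DD − V_GS)/R = (12.4 − 1.33) / 43.3 = 0.256 mA.

I_D = 0.256 mA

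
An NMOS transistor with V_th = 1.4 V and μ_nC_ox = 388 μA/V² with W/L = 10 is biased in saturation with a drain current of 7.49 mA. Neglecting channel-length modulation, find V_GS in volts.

k_n = μ_nC_ox · (W/L) = 3.88 mA/V².
In saturation I_D = ½ k_n (V_GS − V_th)², so V_GS − V_th = √(2 I_D / k_n) = √(2 × 7.49 / 3.88) = 1.96 V.
V_GS = 1.4 + 1.96 = 3.36 V.

V_GS = 3.36 V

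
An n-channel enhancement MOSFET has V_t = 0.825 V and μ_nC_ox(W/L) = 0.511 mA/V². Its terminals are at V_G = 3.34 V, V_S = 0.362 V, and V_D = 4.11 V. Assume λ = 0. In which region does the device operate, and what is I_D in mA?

V_GS = V_G − V_S = 3.34 − 0.362 = 2.98 V; V_DS = V_D − V_S = 4.11 − 0.362 = 3.75 V.
V_ov = V_GS − V_t = 2.98 − 0.825 = 2.15 V.
Since V_DS = 3.75 V ≥ V_ov = 2.15 V, the device is in saturation.
I_D = ½ k_n V_ov² = 0.5 × 0.511 × 2.15² = 1.18 mA.

Saturation; I_D = 1.18 mA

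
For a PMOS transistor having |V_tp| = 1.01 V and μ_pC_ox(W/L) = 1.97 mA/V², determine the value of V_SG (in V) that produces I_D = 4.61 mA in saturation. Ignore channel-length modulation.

In saturation I_D = ½ k_p (V_SG − |V_tp|)², so V_SG − |V_tp| = √(2 I_D / k_p) = √(2 × 4.61 / 1.97) = 2.16 V.
V_SG = 1.01 + 2.16 = 3.17 V.

V_SG = 3.17 V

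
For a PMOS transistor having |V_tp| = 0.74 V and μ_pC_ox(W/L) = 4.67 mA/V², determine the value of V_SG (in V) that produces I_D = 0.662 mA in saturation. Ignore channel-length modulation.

In saturation I_D = ½ k_p (V_SG − |V_tp|)², so V_SG − |V_tp| = √(2 I_D / k_p) = √(2 × 0.662 / 4.67) = 0.532 V.
V_SG = 0.74 + 0.532 = 1.27 V.

V_SG = 1.27 V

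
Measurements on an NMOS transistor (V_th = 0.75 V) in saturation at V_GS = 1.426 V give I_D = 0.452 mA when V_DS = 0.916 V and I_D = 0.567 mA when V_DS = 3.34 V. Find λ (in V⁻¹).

With V_GS fixed, I_D ∝ (1 + λ V_DS) in saturation, so I_D2/I_D1 = (1 + λ V_DS2)/(1 + λ V_DS1).
0.567/0.452 = 1.254 = (1 + 3.34 λ)/(1 + 0.916 λ).
Solving: λ (I_D1 V_DS2 − I_D2 V_DS1) = I_D2 − I_D1, so λ = (0.567 − 0.452) / (0.452 × 3.34 − 0.567 × 0.916) = 0.115 / 0.99 = 0.116 V⁻¹.

λ = 0.116 V⁻¹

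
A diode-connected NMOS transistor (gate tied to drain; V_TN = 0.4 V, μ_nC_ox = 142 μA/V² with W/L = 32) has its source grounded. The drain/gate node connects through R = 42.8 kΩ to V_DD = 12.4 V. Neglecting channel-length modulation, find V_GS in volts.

V_GS = 0.746 V

With gate tied to drain, V_GS = V_DS ≥ V_GS − V_TN, so the device is in saturation.
k_n = μ_nC_ox · (W/L) = 4.544 mA/V².
KCL at the drain: ½ k_n (V_GS − V_TN)² = (V_DD − V_GS)/R.
Let x = V_GS − 0.4. Then 97.2 x² + x − 12 = 0, giving x = 0.346 V (positive root), so V_GS = 0.746 V.
I_D = (V_DD − V_GS)/R = (12.4 − 0.746) / 42.8 = 0.272 mA.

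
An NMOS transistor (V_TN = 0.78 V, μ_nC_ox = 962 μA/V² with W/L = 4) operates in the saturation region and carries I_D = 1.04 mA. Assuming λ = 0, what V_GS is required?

V_GS = 1.52 V

k_n = μ_nC_ox · (W/L) = 3.848 mA/V².
In saturation I_D = ½ k_n (V_GS − V_TN)², so V_GS − V_TN = √(2 I_D / k_n) = √(2 × 1.04 / 3.848) = 0.735 V.
V_GS = 0.78 + 0.735 = 1.52 V.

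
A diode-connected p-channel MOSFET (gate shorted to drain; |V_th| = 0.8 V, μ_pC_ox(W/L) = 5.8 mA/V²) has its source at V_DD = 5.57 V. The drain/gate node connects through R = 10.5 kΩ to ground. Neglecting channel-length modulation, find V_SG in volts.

With gate tied to drain, V_SG = V_SD ≥ V_SG − |V_th|, so the device is in saturation.
KCL at the drain: ½ k_p (V_SG − |V_th|)² = (V_DD − V_SG)/R.
Let x = V_SG − 0.8. Then 30.4 x² + x − 4.77 = 0, giving x = 0.38 V (positive root), so V_SG = 1.18 V.
I_D = (V_DD − V_SG)/R = (5.57 − 1.18) / 10.5 = 0.418 mA.

V_SG = 1.18 V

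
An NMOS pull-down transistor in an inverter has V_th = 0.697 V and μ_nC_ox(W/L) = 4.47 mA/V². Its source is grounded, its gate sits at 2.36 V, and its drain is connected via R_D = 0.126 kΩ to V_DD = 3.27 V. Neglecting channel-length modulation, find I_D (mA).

V_GS = V_G = 2.36 V, so V_ov = 2.36 − 0.697 = 1.66 V.
Assume saturation: I_D = ½ k_n V_ov² = 0.5 × 4.47 × 1.66² = 6.18 mA, giving V_DS = V_DD − I_D R_D = 3.27 − 6.18 × 0.126 = 2.49 V.
V_DS = 2.49 V ≥ V_ov = 1.66 V, confirming saturation.

I_D = 6.18 mA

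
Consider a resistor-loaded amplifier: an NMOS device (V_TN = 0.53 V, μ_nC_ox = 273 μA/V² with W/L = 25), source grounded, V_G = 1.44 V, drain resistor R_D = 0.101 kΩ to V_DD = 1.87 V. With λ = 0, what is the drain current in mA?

V_GS = V_G = 1.44 V, so V_ov = 1.44 − 0.53 = 0.91 V.
k_n = μ_nC_ox · (W/L) = 6.825 mA/V².
Assume saturation: I_D = ½ k_n V_ov² = 0.5 × 6.825 × 0.91² = 2.83 mA, giving V_DS = V_DD − I_D R_D = 1.87 − 2.83 × 0.101 = 1.58 V.
V_DS = 1.58 V ≥ V_ov = 0.91 V, confirming saturation.

I_D = 2.83 mA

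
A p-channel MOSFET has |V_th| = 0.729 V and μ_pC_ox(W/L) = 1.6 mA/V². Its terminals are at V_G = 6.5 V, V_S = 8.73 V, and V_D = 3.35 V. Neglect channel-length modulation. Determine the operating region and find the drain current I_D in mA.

V_SG = V_S − V_G = 8.73 − 6.5 = 2.23 V; V_SD = V_S − V_D = 8.73 − 3.35 = 5.38 V.
V_ov = V_SG − |V_th| = 2.23 − 0.729 = 1.5 V.
Since V_SD = 5.38 V ≥ V_ov = 1.5 V, the device is in saturation.
I_D = ½ k_p V_ov² = 0.5 × 1.6 × 1.5² = 1.8 mA.

Saturation; I_D = 1.80 mA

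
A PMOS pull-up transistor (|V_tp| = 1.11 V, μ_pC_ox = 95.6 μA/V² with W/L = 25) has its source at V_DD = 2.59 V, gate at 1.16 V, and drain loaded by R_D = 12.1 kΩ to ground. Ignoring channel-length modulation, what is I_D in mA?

V_SG = V_DD − V_G = 2.59 − 1.16 = 1.43 V, so V_ov = 1.43 − 1.11 = 0.32 V.
k_p = μ_pC_ox · (W/L) = 2.39 mA/V².
Assume saturation: I_D = ½ k_p V_ov² = 0.5 × 2.39 × 0.32² = 0.122 mA, giving V_SD = V_DD − I_D R_D = 2.59 − 0.122 × 12.1 = 1.11 V.
V_SD = 1.11 V ≥ V_ov = 0.32 V, confirming saturation.

I_D = 0.122 mA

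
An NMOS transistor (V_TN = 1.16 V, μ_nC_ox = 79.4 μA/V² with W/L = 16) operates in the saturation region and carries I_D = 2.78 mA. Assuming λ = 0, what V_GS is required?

V_GS = 3.25 V

k_n = μ_nC_ox · (W/L) = 1.27 mA/V².
In saturation I_D = ½ k_n (V_GS − V_TN)², so V_GS − V_TN = √(2 I_D / k_n) = √(2 × 2.78 / 1.27) = 2.09 V.
V_GS = 1.16 + 2.09 = 3.25 V.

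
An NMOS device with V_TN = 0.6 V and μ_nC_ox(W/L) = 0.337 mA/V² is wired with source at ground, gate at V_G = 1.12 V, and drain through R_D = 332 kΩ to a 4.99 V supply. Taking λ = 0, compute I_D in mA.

I_D = 0.0148 mA

V_GS = V_G = 1.12 V, so V_ov = 1.12 − 0.6 = 0.52 V.
Assume saturation: I_D = ½ k_n V_ov² = 0.5 × 0.337 × 0.52² = 0.0456 mA, giving V_DS = V_DD − I_D R_D = 4.99 − 0.0456 × 332 = -10.1 V.
But -10.1 V < V_ov = 0.52 V, so the device is actually in triode.
In triode I_D = k_n[V_ov V_DS − ½ V_DS²] and I_D = (V_DD − V_DS)/R_D. Equating: 55.9 V_DS² − 59.18 V_DS + 4.99 = 0, giving V_DS = 0.0924 V (the root below V_ov).
I_D = (4.99 − 0.0924) / 332 = 0.0148 mA.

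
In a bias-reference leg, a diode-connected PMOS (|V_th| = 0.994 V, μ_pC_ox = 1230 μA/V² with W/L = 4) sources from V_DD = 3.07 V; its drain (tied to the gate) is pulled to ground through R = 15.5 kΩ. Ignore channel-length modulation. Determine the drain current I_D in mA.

With gate tied to drain, V_SG = V_SD ≥ V_SG − |V_th|, so the device is in saturation.
k_p = μ_pC_ox · (W/L) = 4.92 mA/V².
KCL at the drain: ½ k_p (V_SG − |V_th|)² = (V_DD − V_SG)/R.
Let x = V_SG − 0.994. Then 38.1 x² + x − 2.076 = 0, giving x = 0.221 V (positive root), so V_SG = 1.21 V.
I_D = (V_DD − V_SG)/R = (3.07 − 1.21) / 15.5 = 0.12 mA.

I_D = 0.120 mA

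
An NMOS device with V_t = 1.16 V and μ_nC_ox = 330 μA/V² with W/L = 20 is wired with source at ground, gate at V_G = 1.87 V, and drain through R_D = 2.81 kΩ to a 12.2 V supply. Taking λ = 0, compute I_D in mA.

V_GS = V_G = 1.87 V, so V_ov = 1.87 − 1.16 = 0.71 V.
k_n = μ_nC_ox · (W/L) = 6.6 mA/V².
Assume saturation: I_D = ½ k_n V_ov² = 0.5 × 6.6 × 0.71² = 1.66 mA, giving V_DS = V_DD − I_D R_D = 12.2 − 1.66 × 2.81 = 7.53 V.
V_DS = 7.53 V ≥ V_ov = 0.71 V, confirming saturation.

I_D = 1.66 mA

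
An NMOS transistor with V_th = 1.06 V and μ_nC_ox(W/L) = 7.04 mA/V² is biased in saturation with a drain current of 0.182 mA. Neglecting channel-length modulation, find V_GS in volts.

In saturation I_D = ½ k_n (V_GS − V_th)², so V_GS − V_th = √(2 I_D / k_n) = √(2 × 0.182 / 7.04) = 0.227 V.
V_GS = 1.06 + 0.227 = 1.29 V.

V_GS = 1.29 V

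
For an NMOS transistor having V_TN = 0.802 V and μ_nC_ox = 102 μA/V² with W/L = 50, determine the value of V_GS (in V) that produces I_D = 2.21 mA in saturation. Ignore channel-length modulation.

k_n = μ_nC_ox · (W/L) = 5.1 mA/V².
In saturation I_D = ½ k_n (V_GS − V_TN)², so V_GS − V_TN = √(2 I_D / k_n) = √(2 × 2.21 / 5.1) = 0.931 V.
V_GS = 0.802 + 0.931 = 1.73 V.

V_GS = 1.73 V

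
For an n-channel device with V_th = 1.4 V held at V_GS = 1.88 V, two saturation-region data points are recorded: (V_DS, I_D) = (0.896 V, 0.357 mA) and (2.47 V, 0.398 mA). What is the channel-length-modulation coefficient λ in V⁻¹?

λ = 0.0781 V⁻¹

With V_GS fixed, I_D ∝ (1 + λ V_DS) in saturation, so I_D2/I_D1 = (1 + λ V_DS2)/(1 + λ V_DS1).
0.398/0.357 = 1.115 = (1 + 2.47 λ)/(1 + 0.896 λ).
Solving: λ (I_D1 V_DS2 − I_D2 V_DS1) = I_D2 − I_D1, so λ = (0.398 − 0.357) / (0.357 × 2.47 − 0.398 × 0.896) = 0.041 / 0.525 = 0.0781 V⁻¹.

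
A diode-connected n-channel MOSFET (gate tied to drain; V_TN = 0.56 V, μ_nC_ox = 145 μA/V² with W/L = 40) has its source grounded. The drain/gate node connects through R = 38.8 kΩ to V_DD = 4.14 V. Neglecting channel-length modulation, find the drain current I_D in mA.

With gate tied to drain, V_GS = V_DS ≥ V_GS − V_TN, so the device is in saturation.
k_n = μ_nC_ox · (W/L) = 5.8 mA/V².
KCL at the drain: ½ k_n (V_GS − V_TN)² = (V_DD − V_GS)/R.
Let x = V_GS − 0.56. Then 113 x² + x − 3.58 = 0, giving x = 0.174 V (positive root), so V_GS = 0.734 V.
I_D = (V_DD − V_GS)/R = (4.14 − 0.734) / 38.8 = 0.0878 mA.

I_D = 0.0878 mA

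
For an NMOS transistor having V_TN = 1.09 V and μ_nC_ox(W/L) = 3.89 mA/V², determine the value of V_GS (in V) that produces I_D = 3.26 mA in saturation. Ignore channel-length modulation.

V_GS = 2.38 V

In saturation I_D = ½ k_n (V_GS − V_TN)², so V_GS − V_TN = √(2 I_D / k_n) = √(2 × 3.26 / 3.89) = 1.29 V.
V_GS = 1.09 + 1.29 = 2.38 V.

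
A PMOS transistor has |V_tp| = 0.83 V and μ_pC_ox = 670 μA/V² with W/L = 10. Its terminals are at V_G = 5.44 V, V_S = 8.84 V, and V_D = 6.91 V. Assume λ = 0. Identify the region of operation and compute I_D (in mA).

Triode; I_D = 20.8 mA

V_SG = V_S − V_G = 8.84 − 5.44 = 3.4 V; V_SD = V_S − V_D = 8.84 − 6.91 = 1.93 V.
k_p = μ_pC_ox · (W/L) = 6.7 mA/V².
V_ov = V_SG − |V_tp| = 3.4 − 0.83 = 2.57 V.
Since V_SD = 1.93 V < V_ov = 2.57 V, the device is in the triode region.
I_D = k_p [V_ov · V_SD − ½ V_SD²] = 6.7 × [2.57 × 1.93 − 0.5 × 1.93²] = 20.8 mA.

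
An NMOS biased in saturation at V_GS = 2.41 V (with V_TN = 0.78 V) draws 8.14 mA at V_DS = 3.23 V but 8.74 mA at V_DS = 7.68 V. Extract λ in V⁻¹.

With V_GS fixed, I_D ∝ (1 + λ V_DS) in saturation, so I_D2/I_D1 = (1 + λ V_DS2)/(1 + λ V_DS1).
8.74/8.14 = 1.074 = (1 + 7.68 λ)/(1 + 3.23 λ).
Solving: λ (I_D1 V_DS2 − I_D2 V_DS1) = I_D2 − I_D1, so λ = (8.74 − 8.14) / (8.14 × 7.68 − 8.74 × 3.23) = 0.6 / 34.3 = 0.0175 V⁻¹.

λ = 0.0175 V⁻¹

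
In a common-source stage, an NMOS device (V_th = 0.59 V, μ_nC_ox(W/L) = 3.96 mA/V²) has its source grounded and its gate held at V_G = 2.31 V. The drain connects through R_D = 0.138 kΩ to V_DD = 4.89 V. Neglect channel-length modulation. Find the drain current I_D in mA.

I_D = 5.86 mA

V_GS = V_G = 2.31 V, so V_ov = 2.31 − 0.59 = 1.72 V.
Assume saturation: I_D = ½ k_n V_ov² = 0.5 × 3.96 × 1.72² = 5.86 mA, giving V_DS = V_DD − I_D R_D = 4.89 − 5.86 × 0.138 = 4.08 V.
V_DS = 4.08 V ≥ V_ov = 1.72 V, confirming saturation.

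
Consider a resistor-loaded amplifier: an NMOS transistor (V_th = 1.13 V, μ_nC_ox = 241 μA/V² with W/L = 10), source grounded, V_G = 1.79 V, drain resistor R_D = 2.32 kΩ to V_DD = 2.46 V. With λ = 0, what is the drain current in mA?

I_D = 0.525 mA

V_GS = V_G = 1.79 V, so V_ov = 1.79 − 1.13 = 0.66 V.
k_n = μ_nC_ox · (W/L) = 2.41 mA/V².
Assume saturation: I_D = ½ k_n V_ov² = 0.5 × 2.41 × 0.66² = 0.525 mA, giving V_DS = V_DD − I_D R_D = 2.46 − 0.525 × 2.32 = 1.24 V.
V_DS = 1.24 V ≥ V_ov = 0.66 V, confirming saturation.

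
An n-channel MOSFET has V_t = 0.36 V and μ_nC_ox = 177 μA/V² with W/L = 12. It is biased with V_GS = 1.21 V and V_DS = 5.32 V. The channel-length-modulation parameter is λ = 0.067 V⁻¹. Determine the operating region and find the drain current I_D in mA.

Saturation; I_D = 1.04 mA

k_n = μ_nC_ox · (W/L) = 2.124 mA/V².
V_ov = V_GS − V_t = 1.21 − 0.36 = 0.85 V.
Since V_DS = 5.32 V ≥ V_ov = 0.85 V, the device is in saturation.
I_D = ½ k_n V_ov² (1 + λ V_DS) = 0.5 × 2.124 × 0.85² × (1 + 0.067 × 5.32) = 1.04 mA.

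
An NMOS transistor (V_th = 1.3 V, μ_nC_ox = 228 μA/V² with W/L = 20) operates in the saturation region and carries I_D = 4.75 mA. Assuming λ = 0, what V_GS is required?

V_GS = 2.74 V

k_n = μ_nC_ox · (W/L) = 4.56 mA/V².
In saturation I_D = ½ k_n (V_GS − V_th)², so V_GS − V_th = √(2 I_D / k_n) = √(2 × 4.75 / 4.56) = 1.44 V.
V_GS = 1.3 + 1.44 = 2.74 V.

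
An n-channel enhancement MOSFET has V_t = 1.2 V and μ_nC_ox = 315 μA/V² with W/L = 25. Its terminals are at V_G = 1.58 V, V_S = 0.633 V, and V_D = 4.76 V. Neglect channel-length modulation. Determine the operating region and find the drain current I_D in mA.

V_GS = V_G − V_S = 1.58 − 0.633 = 0.947 V; V_DS = V_D − V_S = 4.76 − 0.633 = 4.13 V.
V_GS = 0.947 V < V_t = 1.2 V, so the transistor is in cutoff.

Cutoff; I_D = 0 mA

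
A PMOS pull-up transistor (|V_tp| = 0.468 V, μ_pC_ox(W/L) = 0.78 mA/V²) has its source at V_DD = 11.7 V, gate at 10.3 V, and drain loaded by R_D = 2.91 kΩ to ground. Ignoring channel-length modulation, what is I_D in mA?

I_D = 0.339 mA

V_SG = V_DD − V_G = 11.7 − 10.3 = 1.4 V, so V_ov = 1.4 − 0.468 = 0.932 V.
Assume saturation: I_D = ½ k_p V_ov² = 0.5 × 0.78 × 0.932² = 0.339 mA, giving V_SD = V_DD − I_D R_D = 11.7 − 0.339 × 2.91 = 10.7 V.
V_SD = 10.7 V ≥ V_ov = 0.932 V, confirming saturation.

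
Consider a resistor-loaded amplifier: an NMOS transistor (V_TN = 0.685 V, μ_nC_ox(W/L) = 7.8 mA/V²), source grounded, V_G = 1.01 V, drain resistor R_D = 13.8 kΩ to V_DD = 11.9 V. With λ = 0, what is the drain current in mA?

V_GS = V_G = 1.01 V, so V_ov = 1.01 − 0.685 = 0.325 V.
Assume saturation: I_D = ½ k_n V_ov² = 0.5 × 7.8 × 0.325² = 0.412 mA, giving V_DS = V_DD − I_D R_D = 11.9 − 0.412 × 13.8 = 6.22 V.
V_DS = 6.22 V ≥ V_ov = 0.325 V, confirming saturation.

I_D = 0.412 mA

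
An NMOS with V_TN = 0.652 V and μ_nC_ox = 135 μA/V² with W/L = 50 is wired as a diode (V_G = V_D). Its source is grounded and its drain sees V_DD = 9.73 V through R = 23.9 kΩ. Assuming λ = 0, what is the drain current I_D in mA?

I_D = 0.366 mA

With gate tied to drain, V_GS = V_DS ≥ V_GS − V_TN, so the device is in saturation.
k_n = μ_nC_ox · (W/L) = 6.75 mA/V².
KCL at the drain: ½ k_n (V_GS − V_TN)² = (V_DD − V_GS)/R.
Let x = V_GS − 0.652. Then 80.7 x² + x − 9.078 = 0, giving x = 0.329 V (positive root), so V_GS = 0.981 V.
I_D = (V_DD − V_GS)/R = (9.73 − 0.981) / 23.9 = 0.366 mA.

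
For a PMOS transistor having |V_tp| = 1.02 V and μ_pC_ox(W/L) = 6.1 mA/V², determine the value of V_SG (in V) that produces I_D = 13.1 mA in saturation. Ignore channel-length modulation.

V_SG = 3.09 V

In saturation I_D = ½ k_p (V_SG − |V_tp|)², so V_SG − |V_tp| = √(2 I_D / k_p) = √(2 × 13.1 / 6.1) = 2.07 V.
V_SG = 1.02 + 2.07 = 3.09 V.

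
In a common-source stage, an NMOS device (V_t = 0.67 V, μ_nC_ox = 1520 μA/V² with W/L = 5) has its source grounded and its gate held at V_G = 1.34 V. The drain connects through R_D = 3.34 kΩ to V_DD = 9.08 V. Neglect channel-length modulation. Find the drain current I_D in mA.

V_GS = V_G = 1.34 V, so V_ov = 1.34 − 0.67 = 0.67 V.
k_n = μ_nC_ox · (W/L) = 7.6 mA/V².
Assume saturation: I_D = ½ k_n V_ov² = 0.5 × 7.6 × 0.67² = 1.71 mA, giving V_DS = V_DD − I_D R_D = 9.08 − 1.71 × 3.34 = 3.38 V.
V_DS = 3.38 V ≥ V_ov = 0.67 V, confirming saturation.

I_D = 1.71 mA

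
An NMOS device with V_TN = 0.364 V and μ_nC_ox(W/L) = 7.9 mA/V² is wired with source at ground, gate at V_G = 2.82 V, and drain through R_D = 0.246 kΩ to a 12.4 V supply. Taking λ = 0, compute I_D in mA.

V_GS = V_G = 2.82 V, so V_ov = 2.82 − 0.364 = 2.46 V.
Assume saturation: I_D = ½ k_n V_ov² = 0.5 × 7.9 × 2.46² = 23.8 mA, giving V_DS = V_DD − I_D R_D = 12.4 − 23.8 × 0.246 = 6.54 V.
V_DS = 6.54 V ≥ V_ov = 2.46 V, confirming saturation.

I_D = 23.8 mA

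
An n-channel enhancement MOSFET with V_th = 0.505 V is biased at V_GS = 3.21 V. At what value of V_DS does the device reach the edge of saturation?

The boundary between triode and saturation is V_DS = V_GS − V_th = V_ov.
V_ov = 3.21 − 0.505 = 2.71 V.

V_DS,sat = 2.71 V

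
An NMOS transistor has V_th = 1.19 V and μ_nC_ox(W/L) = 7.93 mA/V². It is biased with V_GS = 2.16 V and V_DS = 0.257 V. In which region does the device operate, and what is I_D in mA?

Triode; I_D = 1.71 mA

V_ov = V_GS − V_th = 2.16 − 1.19 = 0.97 V.
Since V_DS = 0.257 V < V_ov = 0.97 V, the device is in the triode region.
I_D = k_n [V_ov · V_DS − ½ V_DS²] = 7.93 × [0.97 × 0.257 − 0.5 × 0.257²] = 1.71 mA.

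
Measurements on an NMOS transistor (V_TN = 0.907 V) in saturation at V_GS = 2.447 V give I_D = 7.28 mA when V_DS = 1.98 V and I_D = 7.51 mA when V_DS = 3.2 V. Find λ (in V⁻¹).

λ = 0.0273 V⁻¹

With V_GS fixed, I_D ∝ (1 + λ V_DS) in saturation, so I_D2/I_D1 = (1 + λ V_DS2)/(1 + λ V_DS1).
7.51/7.28 = 1.032 = (1 + 3.2 λ)/(1 + 1.98 λ).
Solving: λ (I_D1 V_DS2 − I_D2 V_DS1) = I_D2 − I_D1, so λ = (7.51 − 7.28) / (7.28 × 3.2 − 7.51 × 1.98) = 0.23 / 8.43 = 0.0273 V⁻¹.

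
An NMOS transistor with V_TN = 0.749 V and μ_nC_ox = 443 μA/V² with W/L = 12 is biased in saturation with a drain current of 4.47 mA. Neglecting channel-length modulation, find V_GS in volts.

V_GS = 2.05 V

k_n = μ_nC_ox · (W/L) = 5.316 mA/V².
In saturation I_D = ½ k_n (V_GS − V_TN)², so V_GS − V_TN = √(2 I_D / k_n) = √(2 × 4.47 / 5.316) = 1.3 V.
V_GS = 0.749 + 1.3 = 2.05 V.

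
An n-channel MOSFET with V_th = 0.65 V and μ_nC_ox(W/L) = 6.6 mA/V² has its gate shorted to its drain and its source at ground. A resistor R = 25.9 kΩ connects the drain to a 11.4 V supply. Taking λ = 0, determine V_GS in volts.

With gate tied to drain, V_GS = V_DS ≥ V_GS − V_th, so the device is in saturation.
KCL at the drain: ½ k_n (V_GS − V_th)² = (V_DD − V_GS)/R.
Let x = V_GS − 0.65. Then 85.5 x² + x − 10.75 = 0, giving x = 0.349 V (positive root), so V_GS = 0.999 V.
I_D = (V_DD − V_GS)/R = (11.4 − 0.999) / 25.9 = 0.402 mA.

V_GS = 0.999 V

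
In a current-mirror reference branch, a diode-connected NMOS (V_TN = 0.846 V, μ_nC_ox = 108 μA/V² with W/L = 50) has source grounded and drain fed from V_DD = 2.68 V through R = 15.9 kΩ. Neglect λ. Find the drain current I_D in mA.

I_D = 0.103 mA

With gate tied to drain, V_GS = V_DS ≥ V_GS − V_TN, so the device is in saturation.
k_n = μ_nC_ox · (W/L) = 5.4 mA/V².
KCL at the drain: ½ k_n (V_GS − V_TN)² = (V_DD − V_GS)/R.
Let x = V_GS − 0.846. Then 42.9 x² + x − 1.834 = 0, giving x = 0.195 V (positive root), so V_GS = 1.04 V.
I_D = (V_DD − V_GS)/R = (2.68 − 1.04) / 15.9 = 0.103 mA.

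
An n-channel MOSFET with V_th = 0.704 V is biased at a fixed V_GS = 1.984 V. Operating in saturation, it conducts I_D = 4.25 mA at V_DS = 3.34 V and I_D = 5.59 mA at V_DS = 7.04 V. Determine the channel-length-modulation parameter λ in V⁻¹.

With V_GS fixed, I_D ∝ (1 + λ V_DS) in saturation, so I_D2/I_D1 = (1 + λ V_DS2)/(1 + λ V_DS1).
5.59/4.25 = 1.315 = (1 + 7.04 λ)/(1 + 3.34 λ).
Solving: λ (I_D1 V_DS2 − I_D2 V_DS1) = I_D2 − I_D1, so λ = (5.59 − 4.25) / (4.25 × 7.04 − 5.59 × 3.34) = 1.34 / 11.2 = 0.119 V⁻¹.

λ = 0.119 V⁻¹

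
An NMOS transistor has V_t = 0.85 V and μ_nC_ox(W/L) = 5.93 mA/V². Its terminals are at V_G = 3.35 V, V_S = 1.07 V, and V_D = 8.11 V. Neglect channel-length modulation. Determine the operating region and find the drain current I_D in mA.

V_GS = V_G − V_S = 3.35 − 1.07 = 2.28 V; V_DS = V_D − V_S = 8.11 − 1.07 = 7.04 V.
V_ov = V_GS − V_t = 2.28 − 0.85 = 1.43 V.
Since V_DS = 7.04 V ≥ V_ov = 1.43 V, the device is in saturation.
I_D = ½ k_n V_ov² = 0.5 × 5.93 × 1.43² = 6.06 mA.

Saturation; I_D = 6.06 mA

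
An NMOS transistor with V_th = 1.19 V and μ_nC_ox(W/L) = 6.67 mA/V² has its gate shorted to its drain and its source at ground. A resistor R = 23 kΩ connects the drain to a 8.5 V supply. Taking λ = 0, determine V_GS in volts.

With gate tied to drain, V_GS = V_DS ≥ V_GS − V_th, so the device is in saturation.
KCL at the drain: ½ k_n (V_GS − V_th)² = (V_DD − V_GS)/R.
Let x = V_GS − 1.19. Then 76.7 x² + x − 7.31 = 0, giving x = 0.302 V (positive root), so V_GS = 1.49 V.
I_D = (V_DD − V_GS)/R = (8.5 − 1.49) / 23 = 0.305 mA.

V_GS = 1.49 V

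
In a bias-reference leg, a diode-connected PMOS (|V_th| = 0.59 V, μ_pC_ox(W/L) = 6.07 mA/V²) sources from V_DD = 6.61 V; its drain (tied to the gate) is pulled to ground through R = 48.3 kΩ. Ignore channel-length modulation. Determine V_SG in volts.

V_SG = 0.789 V

With gate tied to drain, V_SG = V_SD ≥ V_SG − |V_th|, so the device is in saturation.
KCL at the drain: ½ k_p (V_SG − |V_th|)² = (V_DD − V_SG)/R.
Let x = V_SG − 0.59. Then 147 x² + x − 6.02 = 0, giving x = 0.199 V (positive root), so V_SG = 0.789 V.
I_D = (V_DD − V_SG)/R = (6.61 − 0.789) / 48.3 = 0.121 mA.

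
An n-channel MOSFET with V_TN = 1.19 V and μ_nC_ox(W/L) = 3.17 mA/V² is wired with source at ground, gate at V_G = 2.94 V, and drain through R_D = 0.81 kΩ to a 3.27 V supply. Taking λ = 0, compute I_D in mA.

V_GS = V_G = 2.94 V, so V_ov = 2.94 − 1.19 = 1.75 V.
Assume saturation: I_D = ½ k_n V_ov² = 0.5 × 3.17 × 1.75² = 4.85 mA, giving V_DS = V_DD − I_D R_D = 3.27 − 4.85 × 0.81 = -0.662 V.
But -0.662 V < V_ov = 1.75 V, so the device is actually in triode.
In triode I_D = k_n[V_ov V_DS − ½ V_DS²] and I_D = (V_DD − V_DS)/R_D. Equating: 1.28 V_DS² − 5.493 V_DS + 3.27 = 0, giving V_DS = 0.715 V (the root below V_ov).
I_D = (3.27 − 0.715) / 0.81 = 3.15 mA.

I_D = 3.15 mA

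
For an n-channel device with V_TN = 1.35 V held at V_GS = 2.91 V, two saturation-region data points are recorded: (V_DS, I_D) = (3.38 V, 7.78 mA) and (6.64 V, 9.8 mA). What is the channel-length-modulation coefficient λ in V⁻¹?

λ = 0.109 V⁻¹

With V_GS fixed, I_D ∝ (1 + λ V_DS) in saturation, so I_D2/I_D1 = (1 + λ V_DS2)/(1 + λ V_DS1).
9.8/7.78 = 1.26 = (1 + 6.64 λ)/(1 + 3.38 λ).
Solving: λ (I_D1 V_DS2 − I_D2 V_DS1) = I_D2 − I_D1, so λ = (9.8 − 7.78) / (7.78 × 6.64 − 9.8 × 3.38) = 2.02 / 18.5 = 0.109 V⁻¹.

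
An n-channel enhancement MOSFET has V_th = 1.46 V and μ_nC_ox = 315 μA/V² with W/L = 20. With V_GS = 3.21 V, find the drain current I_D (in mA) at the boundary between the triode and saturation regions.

At the boundary V_DS = V_ov = V_GS − V_th = 3.21 − 1.46 = 1.75 V.
k_n = μ_nC_ox · (W/L) = 6.3 mA/V².
I_D = ½ k_n V_ov² = 0.5 × 6.3 × 1.75² = 9.65 mA.

I_D = 9.65 mA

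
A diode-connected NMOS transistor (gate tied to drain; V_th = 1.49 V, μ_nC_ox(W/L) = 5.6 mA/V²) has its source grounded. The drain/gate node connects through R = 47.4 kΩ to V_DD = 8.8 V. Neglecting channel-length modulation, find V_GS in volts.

V_GS = 1.72 V

With gate tied to drain, V_GS = V_DS ≥ V_GS − V_th, so the device is in saturation.
KCL at the drain: ½ k_n (V_GS − V_th)² = (V_DD − V_GS)/R.
Let x = V_GS − 1.49. Then 133 x² + x − 7.31 = 0, giving x = 0.231 V (positive root), so V_GS = 1.72 V.
I_D = (V_DD − V_GS)/R = (8.8 − 1.72) / 47.4 = 0.149 mA.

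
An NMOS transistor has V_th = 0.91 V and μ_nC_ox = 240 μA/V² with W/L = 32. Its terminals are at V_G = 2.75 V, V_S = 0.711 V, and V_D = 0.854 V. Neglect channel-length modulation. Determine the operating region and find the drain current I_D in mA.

V_GS = V_G − V_S = 2.75 − 0.711 = 2.04 V; V_DS = V_D − V_S = 0.854 − 0.711 = 0.143 V.
k_n = μ_nC_ox · (W/L) = 7.68 mA/V².
V_ov = V_GS − V_th = 2.04 − 0.91 = 1.13 V.
Since V_DS = 0.143 V < V_ov = 1.13 V, the device is in the triode region.
I_D = k_n [V_ov · V_DS − ½ V_DS²] = 7.68 × [1.13 × 0.143 − 0.5 × 0.143²] = 1.16 mA.

Triode; I_D = 1.16 mA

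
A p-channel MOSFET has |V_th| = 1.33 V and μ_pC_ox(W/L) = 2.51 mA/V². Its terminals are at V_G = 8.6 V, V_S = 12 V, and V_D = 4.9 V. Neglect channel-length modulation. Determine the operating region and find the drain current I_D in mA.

Saturation; I_D = 5.38 mA

V_SG = V_S − V_G = 12 − 8.6 = 3.4 V; V_SD = V_S − V_D = 12 − 4.9 = 7.1 V.
V_ov = V_SG − |V_th| = 3.4 − 1.33 = 2.07 V.
Since V_SD = 7.1 V ≥ V_ov = 2.07 V, the device is in saturation.
I_D = ½ k_p V_ov² = 0.5 × 2.51 × 2.07² = 5.38 mA.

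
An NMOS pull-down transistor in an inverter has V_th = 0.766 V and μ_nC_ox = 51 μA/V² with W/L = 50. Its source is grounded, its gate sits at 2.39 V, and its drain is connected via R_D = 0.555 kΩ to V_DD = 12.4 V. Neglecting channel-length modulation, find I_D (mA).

I_D = 3.36 mA

V_GS = V_G = 2.39 V, so V_ov = 2.39 − 0.766 = 1.62 V.
k_n = μ_nC_ox · (W/L) = 2.55 mA/V².
Assume saturation: I_D = ½ k_n V_ov² = 0.5 × 2.55 × 1.62² = 3.36 mA, giving V_DS = V_DD − I_D R_D = 12.4 − 3.36 × 0.555 = 10.5 V.
V_DS = 10.5 V ≥ V_ov = 1.62 V, confirming saturation.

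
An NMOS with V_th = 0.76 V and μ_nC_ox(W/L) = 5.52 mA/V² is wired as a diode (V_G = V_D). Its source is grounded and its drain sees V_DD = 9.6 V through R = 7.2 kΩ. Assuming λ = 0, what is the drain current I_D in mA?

With gate tied to drain, V_GS = V_DS ≥ V_GS − V_th, so the device is in saturation.
KCL at the drain: ½ k_n (V_GS − V_th)² = (V_DD − V_GS)/R.
Let x = V_GS − 0.76. Then 19.9 x² + x − 8.84 = 0, giving x = 0.642 V (positive root), so V_GS = 1.4 V.
I_D = (V_DD − V_GS)/R = (9.6 − 1.4) / 7.2 = 1.14 mA.

I_D = 1.14 mA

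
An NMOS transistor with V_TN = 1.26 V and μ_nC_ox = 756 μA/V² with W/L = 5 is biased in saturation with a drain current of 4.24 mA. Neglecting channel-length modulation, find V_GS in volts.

V_GS = 2.76 V

k_n = μ_nC_ox · (W/L) = 3.78 mA/V².
In saturation I_D = ½ k_n (V_GS − V_TN)², so V_GS − V_TN = √(2 I_D / k_n) = √(2 × 4.24 / 3.78) = 1.5 V.
V_GS = 1.26 + 1.5 = 2.76 V.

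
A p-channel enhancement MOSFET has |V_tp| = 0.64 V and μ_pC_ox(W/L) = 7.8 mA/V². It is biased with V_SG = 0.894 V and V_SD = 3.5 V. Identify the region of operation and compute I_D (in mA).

V_ov = V_SG − |V_tp| = 0.894 − 0.64 = 0.254 V.
Since V_SD = 3.5 V ≥ V_ov = 0.254 V, the device is in saturation.
I_D = ½ k_p V_ov² = 0.5 × 7.8 × 0.254² = 0.252 mA.

Saturation; I_D = 0.252 mA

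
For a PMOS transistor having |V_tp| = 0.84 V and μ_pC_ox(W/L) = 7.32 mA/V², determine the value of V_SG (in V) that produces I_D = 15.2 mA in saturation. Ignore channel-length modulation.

V_SG = 2.88 V

In saturation I_D = ½ k_p (V_SG − |V_tp|)², so V_SG − |V_tp| = √(2 I_D / k_p) = √(2 × 15.2 / 7.32) = 2.04 V.
V_SG = 0.84 + 2.04 = 2.88 V.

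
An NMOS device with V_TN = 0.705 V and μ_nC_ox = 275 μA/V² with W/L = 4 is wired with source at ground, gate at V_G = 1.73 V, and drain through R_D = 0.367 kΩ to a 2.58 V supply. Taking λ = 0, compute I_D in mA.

V_GS = V_G = 1.73 V, so V_ov = 1.73 − 0.705 = 1.02 V.
k_n = μ_nC_ox · (W/L) = 1.1 mA/V².
Assume saturation: I_D = ½ k_n V_ov² = 0.5 × 1.1 × 1.02² = 0.578 mA, giving V_DS = V_DD − I_D R_D = 2.58 − 0.578 × 0.367 = 2.37 V.
V_DS = 2.37 V ≥ V_ov = 1.02 V, confirming saturation.

I_D = 0.578 mA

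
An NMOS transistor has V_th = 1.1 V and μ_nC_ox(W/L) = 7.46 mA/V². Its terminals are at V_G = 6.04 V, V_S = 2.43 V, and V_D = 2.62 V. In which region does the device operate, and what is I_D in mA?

Triode; I_D = 3.42 mA

V_GS = V_G − V_S = 6.04 − 2.43 = 3.61 V; V_DS = V_D − V_S = 2.62 − 2.43 = 0.19 V.
V_ov = V_GS − V_th = 3.61 − 1.1 = 2.51 V.
Since V_DS = 0.19 V < V_ov = 2.51 V, the device is in the triode region.
I_D = k_n [V_ov · V_DS − ½ V_DS²] = 7.46 × [2.51 × 0.19 − 0.5 × 0.19²] = 3.42 mA.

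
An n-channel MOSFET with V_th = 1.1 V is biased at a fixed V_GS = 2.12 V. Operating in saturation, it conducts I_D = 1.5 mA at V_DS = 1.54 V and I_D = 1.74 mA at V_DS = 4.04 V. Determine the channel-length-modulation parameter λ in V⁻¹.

λ = 0.0710 V⁻¹

With V_GS fixed, I_D ∝ (1 + λ V_DS) in saturation, so I_D2/I_D1 = (1 + λ V_DS2)/(1 + λ V_DS1).
1.74/1.5 = 1.16 = (1 + 4.04 λ)/(1 + 1.54 λ).
Solving: λ (I_D1 V_DS2 − I_D2 V_DS1) = I_D2 − I_D1, so λ = (1.74 − 1.5) / (1.5 × 4.04 − 1.74 × 1.54) = 0.24 / 3.38 = 0.071 V⁻¹.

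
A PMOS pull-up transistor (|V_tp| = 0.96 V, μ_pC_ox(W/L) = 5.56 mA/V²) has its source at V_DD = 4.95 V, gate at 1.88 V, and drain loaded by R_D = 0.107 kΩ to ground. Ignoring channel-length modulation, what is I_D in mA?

I_D = 12.4 mA

V_SG = V_DD − V_G = 4.95 − 1.88 = 3.07 V, so V_ov = 3.07 − 0.96 = 2.11 V.
Assume saturation: I_D = ½ k_p V_ov² = 0.5 × 5.56 × 2.11² = 12.4 mA, giving V_SD = V_DD − I_D R_D = 4.95 − 12.4 × 0.107 = 3.63 V.
V_SD = 3.63 V ≥ V_ov = 2.11 V, confirming saturation.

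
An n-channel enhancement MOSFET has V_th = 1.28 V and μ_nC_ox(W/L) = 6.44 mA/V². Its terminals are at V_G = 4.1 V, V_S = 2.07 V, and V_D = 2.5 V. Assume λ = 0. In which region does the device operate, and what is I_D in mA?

Triode; I_D = 1.48 mA

V_GS = V_G − V_S = 4.1 − 2.07 = 2.03 V; V_DS = V_D − V_S = 2.5 − 2.07 = 0.43 V.
V_ov = V_GS − V_th = 2.03 − 1.28 = 0.75 V.
Since V_DS = 0.43 V < V_ov = 0.75 V, the device is in the triode region.
I_D = k_n [V_ov · V_DS − ½ V_DS²] = 6.44 × [0.75 × 0.43 − 0.5 × 0.43²] = 1.48 mA.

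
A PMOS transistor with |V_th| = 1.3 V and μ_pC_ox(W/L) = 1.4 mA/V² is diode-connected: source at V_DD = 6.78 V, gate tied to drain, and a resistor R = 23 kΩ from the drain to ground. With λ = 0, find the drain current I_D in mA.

With gate tied to drain, V_SG = V_SD ≥ V_SG − |V_th|, so the device is in saturation.
KCL at the drain: ½ k_p (V_SG − |V_th|)² = (V_DD − V_SG)/R.
Let x = V_SG − 1.3. Then 16.1 x² + x − 5.48 = 0, giving x = 0.553 V (positive root), so V_SG = 1.85 V.
I_D = (V_DD − V_SG)/R = (6.78 − 1.85) / 23 = 0.214 mA.

I_D = 0.214 mA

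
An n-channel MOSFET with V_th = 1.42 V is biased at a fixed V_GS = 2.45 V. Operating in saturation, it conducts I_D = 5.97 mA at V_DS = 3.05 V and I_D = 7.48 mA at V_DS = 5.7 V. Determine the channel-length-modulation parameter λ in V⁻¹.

With V_GS fixed, I_D ∝ (1 + λ V_DS) in saturation, so I_D2/I_D1 = (1 + λ V_DS2)/(1 + λ V_DS1).
7.48/5.97 = 1.253 = (1 + 5.7 λ)/(1 + 3.05 λ).
Solving: λ (I_D1 V_DS2 − I_D2 V_DS1) = I_D2 − I_D1, so λ = (7.48 − 5.97) / (5.97 × 5.7 − 7.48 × 3.05) = 1.51 / 11.2 = 0.135 V⁻¹.

λ = 0.135 V⁻¹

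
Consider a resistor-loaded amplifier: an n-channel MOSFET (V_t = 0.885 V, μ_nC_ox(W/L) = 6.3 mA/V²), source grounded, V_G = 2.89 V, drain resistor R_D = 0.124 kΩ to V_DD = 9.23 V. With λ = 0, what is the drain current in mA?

I_D = 12.7 mA

V_GS = V_G = 2.89 V, so V_ov = 2.89 − 0.885 = 2 V.
Assume saturation: I_D = ½ k_n V_ov² = 0.5 × 6.3 × 2² = 12.7 mA, giving V_DS = V_DD − I_D R_D = 9.23 − 12.7 × 0.124 = 7.66 V.
V_DS = 7.66 V ≥ V_ov = 2 V, confirming saturation.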